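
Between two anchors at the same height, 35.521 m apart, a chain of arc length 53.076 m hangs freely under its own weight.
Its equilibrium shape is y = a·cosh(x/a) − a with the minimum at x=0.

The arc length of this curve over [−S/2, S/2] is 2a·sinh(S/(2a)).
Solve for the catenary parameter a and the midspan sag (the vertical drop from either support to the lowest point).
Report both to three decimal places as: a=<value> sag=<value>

a=11.005 sag=17.724

seed: a₀ = √(S³/(24(L−S))) = √(35.521³/(24·17.555)) = 10.313872
iter 1: u=1.722001  f(a)=+2.794e+00  f'(a)=-4.527e+00  a ← 10.313872 − (+2.794e+00/-4.527e+00) = 10.931189
iter 2: u=1.624755  f(a)=+2.705e-01  f'(a)=-3.689e+00  a ← 10.931189 − (+2.705e-01/-3.689e+00) = 11.004525
iter 3: u=1.613927  f(a)=+3.136e-03  f'(a)=-3.604e+00  a ← 11.004525 − (+3.136e-03/-3.604e+00) = 11.005395
iter 4: u=1.613799  f(a)=+4.321e-07  f'(a)=-3.603e+00  a ← 11.005395 − (+4.321e-07/-3.603e+00) = 11.005395
iter 5: u=1.613799  f(a)=+0.000e+00  f'(a)=-3.603e+00  a ← 11.005395 − (+0.000e+00/-3.603e+00) = 11.005395
converged: |Δa| < 1e-12 after 5 iterations
sag = a·(cosh(S/(2a)) − 1) = 11.005395·(cosh(1.613799) − 1) = 17.724105
T_max/T_min = cosh(S/(2a)) = 2.610492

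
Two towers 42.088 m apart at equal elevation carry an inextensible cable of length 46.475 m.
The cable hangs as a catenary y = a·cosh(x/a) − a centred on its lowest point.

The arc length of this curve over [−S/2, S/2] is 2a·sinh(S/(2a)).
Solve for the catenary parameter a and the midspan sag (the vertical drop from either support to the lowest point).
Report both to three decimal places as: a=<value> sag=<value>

seed: a₀ = √(S³/(24(L−S))) = √(42.088³/(24·4.387)) = 26.610191
iter 1: u=0.790825  f(a)=+1.392e-01  f'(a)=-3.508e-01  a ← 26.610191 − (+1.392e-01/-3.508e-01) = 27.007109
iter 2: u=0.779202  f(a)=+3.177e-03  f'(a)=-3.350e-01  a ← 27.007109 − (+3.177e-03/-3.350e-01) = 27.016593
iter 3: u=0.778929  f(a)=+1.739e-06  f'(a)=-3.346e-01  a ← 27.016593 − (+1.739e-06/-3.346e-01) = 27.016598
iter 4: u=0.778929  f(a)=+5.116e-13  f'(a)=-3.346e-01  a ← 27.016598 − (+5.116e-13/-3.346e-01) = 27.016598
converged: |Δa| < 1e-12 after 4 iterations
sag = a·(cosh(S/(2a)) − 1) = 27.016598·(cosh(0.778929) − 1) = 8.618749
T_max/T_min = cosh(S/(2a)) = 1.319017

a=27.017 sag=8.619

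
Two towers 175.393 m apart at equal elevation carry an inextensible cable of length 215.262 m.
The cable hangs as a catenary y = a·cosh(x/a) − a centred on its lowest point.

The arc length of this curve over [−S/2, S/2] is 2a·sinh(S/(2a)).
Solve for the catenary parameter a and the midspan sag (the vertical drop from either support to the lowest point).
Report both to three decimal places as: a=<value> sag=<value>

a=77.529 sag=55.118

seed: a₀ = √(S³/(24(L−S))) = √(175.393³/(24·39.869)) = 75.092246
iter 1: u=1.167850  f(a)=+2.809e+00  f'(a)=-1.214e+00  a ← 75.092246 − (+2.809e+00/-1.214e+00) = 77.406054
iter 2: u=1.132941  f(a)=+1.350e-01  f'(a)=-1.100e+00  a ← 77.406054 − (+1.350e-01/-1.100e+00) = 77.528855
iter 3: u=1.131147  f(a)=+3.471e-04  f'(a)=-1.094e+00  a ← 77.528855 − (+3.471e-04/-1.094e+00) = 77.529172
iter 4: u=1.131142  f(a)=+2.306e-09  f'(a)=-1.094e+00  a ← 77.529172 − (+2.306e-09/-1.094e+00) = 77.529172
iter 5: u=1.131142  f(a)=-5.684e-14  f'(a)=-1.094e+00  a ← 77.529172 − (-5.684e-14/-1.094e+00) = 77.529172
converged: |Δa| < 1e-12 after 5 iterations
sag = a·(cosh(S/(2a)) − 1) = 77.529172·(cosh(1.131142) − 1) = 55.117745
T_max/T_min = cosh(S/(2a)) = 1.710929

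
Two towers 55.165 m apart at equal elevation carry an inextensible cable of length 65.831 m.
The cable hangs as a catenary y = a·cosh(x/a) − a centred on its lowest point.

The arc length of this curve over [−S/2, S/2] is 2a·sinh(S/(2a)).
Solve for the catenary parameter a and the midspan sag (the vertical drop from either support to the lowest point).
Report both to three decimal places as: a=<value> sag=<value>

a=26.321 sag=15.824

seed: a₀ = √(S³/(24(L−S))) = √(55.165³/(24·10.666)) = 25.608788
iter 1: u=1.077072  f(a)=+6.360e-01  f'(a)=-9.337e-01  a ← 25.608788 − (+6.360e-01/-9.337e-01) = 26.289976
iter 2: u=1.049164  f(a)=+2.626e-02  f'(a)=-8.581e-01  a ← 26.289976 − (+2.626e-02/-8.581e-01) = 26.320581
iter 3: u=1.047944  f(a)=+4.904e-05  f'(a)=-8.549e-01  a ← 26.320581 − (+4.904e-05/-8.549e-01) = 26.320639
iter 4: u=1.047942  f(a)=+1.717e-10  f'(a)=-8.548e-01  a ← 26.320639 − (+1.717e-10/-8.548e-01) = 26.320639
iter 5: u=1.047942  f(a)=+1.421e-14  f'(a)=-8.548e-01  a ← 26.320639 − (+1.421e-14/-8.548e-01) = 26.320639
converged: |Δa| < 1e-12 after 5 iterations
sag = a·(cosh(S/(2a)) − 1) = 26.320639·(cosh(1.047942) − 1) = 15.824422
T_max/T_min = cosh(S/(2a)) = 1.601217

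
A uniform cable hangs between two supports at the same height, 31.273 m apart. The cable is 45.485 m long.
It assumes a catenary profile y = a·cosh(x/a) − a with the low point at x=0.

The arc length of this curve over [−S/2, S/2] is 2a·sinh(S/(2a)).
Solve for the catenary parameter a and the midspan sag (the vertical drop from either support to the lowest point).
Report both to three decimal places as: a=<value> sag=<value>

seed: a₀ = √(S³/(24(L−S))) = √(31.273³/(24·14.212)) = 9.469370
iter 1: u=1.651271  f(a)=+2.068e+00  f'(a)=-3.904e+00  a ← 9.469370 − (+2.068e+00/-3.904e+00) = 9.999151
iter 2: u=1.563783  f(a)=+1.863e-01  f'(a)=-3.230e+00  a ← 9.999151 − (+1.863e-01/-3.230e+00) = 10.056821
iter 3: u=1.554815  f(a)=+1.841e-03  f'(a)=-3.166e+00  a ← 10.056821 − (+1.841e-03/-3.166e+00) = 10.057402
iter 4: u=1.554725  f(a)=+1.837e-07  f'(a)=-3.166e+00  a ← 10.057402 − (+1.837e-07/-3.166e+00) = 10.057403
iter 5: u=1.554725  f(a)=+7.105e-15  f'(a)=-3.166e+00  a ← 10.057403 − (+7.105e-15/-3.166e+00) = 10.057403
converged: |Δa| < 1e-12 after 5 iterations
sag = a·(cosh(S/(2a)) − 1) = 10.057403·(cosh(1.554725) − 1) = 14.809697
T_max/T_min = cosh(S/(2a)) = 2.472517

a=10.057 sag=14.810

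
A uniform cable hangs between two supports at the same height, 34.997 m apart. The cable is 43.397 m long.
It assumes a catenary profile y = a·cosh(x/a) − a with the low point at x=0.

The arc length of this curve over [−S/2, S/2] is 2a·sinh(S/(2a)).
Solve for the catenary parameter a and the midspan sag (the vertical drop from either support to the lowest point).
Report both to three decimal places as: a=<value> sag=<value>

seed: a₀ = √(S³/(24(L−S))) = √(34.997³/(24·8.400)) = 14.581458
iter 1: u=1.200051  f(a)=+6.260e-01  f'(a)=-1.327e+00  a ← 14.581458 − (+6.260e-01/-1.327e+00) = 15.053266
iter 2: u=1.162439  f(a)=+3.167e-02  f'(a)=-1.196e+00  a ← 15.053266 − (+3.167e-02/-1.196e+00) = 15.079751
iter 3: u=1.160397  f(a)=+9.060e-05  f'(a)=-1.189e+00  a ← 15.079751 − (+9.060e-05/-1.189e+00) = 15.079827
iter 4: u=1.160391  f(a)=+7.461e-10  f'(a)=-1.189e+00  a ← 15.079827 − (+7.461e-10/-1.189e+00) = 15.079827
iter 5: u=1.160391  f(a)=-7.105e-15  f'(a)=-1.189e+00  a ← 15.079827 − (-7.105e-15/-1.189e+00) = 15.079827
converged: |Δa| < 1e-12 after 5 iterations
sag = a·(cosh(S/(2a)) − 1) = 15.079827·(cosh(1.160391) − 1) = 11.344141
T_max/T_min = cosh(S/(2a)) = 1.752273

a=15.080 sag=11.344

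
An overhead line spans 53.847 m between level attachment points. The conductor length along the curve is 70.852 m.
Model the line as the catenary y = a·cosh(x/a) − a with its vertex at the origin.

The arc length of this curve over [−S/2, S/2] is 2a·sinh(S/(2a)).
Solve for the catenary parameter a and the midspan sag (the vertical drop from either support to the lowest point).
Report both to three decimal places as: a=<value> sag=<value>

a=20.425 sag=20.467

seed: a₀ = √(S³/(24(L−S))) = √(53.847³/(24·17.005)) = 19.559076
iter 1: u=1.376522  f(a)=+1.686e+00  f'(a)=-2.091e+00  a ← 19.559076 − (+1.686e+00/-2.091e+00) = 20.365085
iter 2: u=1.322042  f(a)=+1.098e-01  f'(a)=-1.827e+00  a ← 20.365085 − (+1.098e-01/-1.827e+00) = 20.425182
iter 3: u=1.318152  f(a)=+5.376e-04  f'(a)=-1.809e+00  a ← 20.425182 − (+5.376e-04/-1.809e+00) = 20.425479
iter 4: u=1.318133  f(a)=+1.303e-08  f'(a)=-1.809e+00  a ← 20.425479 − (+1.303e-08/-1.809e+00) = 20.425479
iter 5: u=1.318133  f(a)=+0.000e+00  f'(a)=-1.809e+00  a ← 20.425479 − (+0.000e+00/-1.809e+00) = 20.425479
converged: |Δa| < 1e-12 after 5 iterations
sag = a·(cosh(S/(2a)) − 1) = 20.425479·(cosh(1.318133) − 1) = 20.467083
T_max/T_min = cosh(S/(2a)) = 2.002037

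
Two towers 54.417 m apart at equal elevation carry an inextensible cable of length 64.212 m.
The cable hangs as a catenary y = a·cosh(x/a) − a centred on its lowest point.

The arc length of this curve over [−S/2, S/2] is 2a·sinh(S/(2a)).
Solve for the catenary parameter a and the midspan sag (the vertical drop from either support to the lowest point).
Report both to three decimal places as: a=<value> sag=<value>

a=26.861 sag=15.000

seed: a₀ = √(S³/(24(L−S))) = √(54.417³/(24·9.795)) = 26.181472
iter 1: u=1.039227  f(a)=+5.427e-01  f'(a)=-8.322e-01  a ← 26.181472 − (+5.427e-01/-8.322e-01) = 26.833617
iter 2: u=1.013971  f(a)=+2.094e-02  f'(a)=-7.691e-01  a ← 26.833617 − (+2.094e-02/-7.691e-01) = 26.860842
iter 3: u=1.012943  f(a)=+3.394e-05  f'(a)=-7.666e-01  a ← 26.860842 − (+3.394e-05/-7.666e-01) = 26.860886
iter 4: u=1.012941  f(a)=+8.950e-11  f'(a)=-7.666e-01  a ← 26.860886 − (+8.950e-11/-7.666e-01) = 26.860886
iter 5: u=1.012941  f(a)=+1.421e-14  f'(a)=-7.666e-01  a ← 26.860886 − (+1.421e-14/-7.666e-01) = 26.860886
converged: |Δa| < 1e-12 after 5 iterations
sag = a·(cosh(S/(2a)) − 1) = 26.860886·(cosh(1.012941) − 1) = 14.999626
T_max/T_min = cosh(S/(2a)) = 1.558419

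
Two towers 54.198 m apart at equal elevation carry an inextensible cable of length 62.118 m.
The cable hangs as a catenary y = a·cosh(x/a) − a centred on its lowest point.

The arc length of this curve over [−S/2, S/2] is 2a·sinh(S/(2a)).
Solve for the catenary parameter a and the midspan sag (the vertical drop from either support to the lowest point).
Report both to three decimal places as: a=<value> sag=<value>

a=29.555 sag=13.319

seed: a₀ = √(S³/(24(L−S))) = √(54.198³/(24·7.920)) = 28.940543
iter 1: u=0.936368  f(a)=+3.545e-01  f'(a)=-5.968e-01  a ← 28.940543 − (+3.545e-01/-5.968e-01) = 29.534573
iter 2: u=0.917535  f(a)=+1.121e-02  f'(a)=-5.596e-01  a ← 29.534573 − (+1.121e-02/-5.596e-01) = 29.554604
iter 3: u=0.916913  f(a)=+1.202e-05  f'(a)=-5.584e-01  a ← 29.554604 − (+1.202e-05/-5.584e-01) = 29.554626
iter 4: u=0.916912  f(a)=+1.384e-11  f'(a)=-5.584e-01  a ← 29.554626 − (+1.384e-11/-5.584e-01) = 29.554626
converged: |Δa| < 1e-12 after 4 iterations
sag = a·(cosh(S/(2a)) − 1) = 29.554626·(cosh(0.916912) − 1) = 13.318879
T_max/T_min = cosh(S/(2a)) = 1.450653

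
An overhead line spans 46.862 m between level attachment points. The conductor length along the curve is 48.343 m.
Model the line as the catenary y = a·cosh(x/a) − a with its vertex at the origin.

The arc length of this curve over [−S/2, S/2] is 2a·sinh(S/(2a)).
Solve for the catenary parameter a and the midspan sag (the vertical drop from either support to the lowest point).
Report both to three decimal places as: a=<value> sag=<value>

seed: a₀ = √(S³/(24(L−S))) = √(46.862³/(24·1.481)) = 53.808152
iter 1: u=0.435454  f(a)=+1.410e-02  f'(a)=-5.610e-02  a ← 53.808152 − (+1.410e-02/-5.610e-02) = 54.059585
iter 2: u=0.433429  f(a)=+9.948e-05  f'(a)=-5.531e-02  a ← 54.059585 − (+9.948e-05/-5.531e-02) = 54.061384
iter 3: u=0.433415  f(a)=+5.026e-09  f'(a)=-5.530e-02  a ← 54.061384 − (+5.026e-09/-5.530e-02) = 54.061384
iter 4: u=0.433415  f(a)=+0.000e+00  f'(a)=-5.530e-02  a ← 54.061384 − (+0.000e+00/-5.530e-02) = 54.061384
converged: |Δa| < 1e-12 after 4 iterations
sag = a·(cosh(S/(2a)) − 1) = 54.061384·(cosh(0.433415) − 1) = 5.157656
T_max/T_min = cosh(S/(2a)) = 1.095404

a=54.061 sag=5.158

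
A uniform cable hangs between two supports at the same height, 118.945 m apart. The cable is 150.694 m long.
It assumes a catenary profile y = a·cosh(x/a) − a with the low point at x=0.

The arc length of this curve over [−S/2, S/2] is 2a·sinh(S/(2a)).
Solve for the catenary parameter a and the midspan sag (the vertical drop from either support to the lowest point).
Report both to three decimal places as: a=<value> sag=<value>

a=48.771 sag=40.983

seed: a₀ = √(S³/(24(L−S))) = √(118.945³/(24·31.749)) = 46.994674
iter 1: u=1.265516  f(a)=+2.641e+00  f'(a)=-1.580e+00  a ← 46.994674 − (+2.641e+00/-1.580e+00) = 48.666159
iter 2: u=1.222050  f(a)=+1.475e-01  f'(a)=-1.408e+00  a ← 48.666159 − (+1.475e-01/-1.408e+00) = 48.770870
iter 3: u=1.219427  f(a)=+5.198e-04  f'(a)=-1.398e+00  a ← 48.770870 − (+5.198e-04/-1.398e+00) = 48.771242
iter 4: u=1.219417  f(a)=+6.507e-09  f'(a)=-1.398e+00  a ← 48.771242 − (+6.507e-09/-1.398e+00) = 48.771242
iter 5: u=1.219417  f(a)=+5.684e-14  f'(a)=-1.398e+00  a ← 48.771242 − (+5.684e-14/-1.398e+00) = 48.771242
converged: |Δa| < 1e-12 after 5 iterations
sag = a·(cosh(S/(2a)) − 1) = 48.771242·(cosh(1.219417) − 1) = 40.982892
T_max/T_min = cosh(S/(2a)) = 1.840309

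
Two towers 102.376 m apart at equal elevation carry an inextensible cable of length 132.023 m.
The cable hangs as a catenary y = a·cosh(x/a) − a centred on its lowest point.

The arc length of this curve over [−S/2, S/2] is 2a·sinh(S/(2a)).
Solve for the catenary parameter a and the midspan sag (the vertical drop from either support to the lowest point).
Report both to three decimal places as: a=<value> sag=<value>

a=40.419 sag=36.984

seed: a₀ = √(S³/(24(L−S))) = √(102.376³/(24·29.647)) = 38.833026
iter 1: u=1.318156  f(a)=+2.685e+00  f'(a)=-1.809e+00  a ← 38.833026 − (+2.685e+00/-1.809e+00) = 40.316996
iter 2: u=1.269638  f(a)=+1.616e-01  f'(a)=-1.597e+00  a ← 40.316996 − (+1.616e-01/-1.597e+00) = 40.418140
iter 3: u=1.266461  f(a)=+6.680e-04  f'(a)=-1.584e+00  a ← 40.418140 − (+6.680e-04/-1.584e+00) = 40.418562
iter 4: u=1.266448  f(a)=+1.152e-08  f'(a)=-1.584e+00  a ← 40.418562 − (+1.152e-08/-1.584e+00) = 40.418562
iter 5: u=1.266448  f(a)=+2.842e-14  f'(a)=-1.584e+00  a ← 40.418562 − (+2.842e-14/-1.584e+00) = 40.418562
converged: |Δa| < 1e-12 after 5 iterations
sag = a·(cosh(S/(2a)) − 1) = 40.418562·(cosh(1.266448) − 1) = 36.984140
T_max/T_min = cosh(S/(2a)) = 1.915029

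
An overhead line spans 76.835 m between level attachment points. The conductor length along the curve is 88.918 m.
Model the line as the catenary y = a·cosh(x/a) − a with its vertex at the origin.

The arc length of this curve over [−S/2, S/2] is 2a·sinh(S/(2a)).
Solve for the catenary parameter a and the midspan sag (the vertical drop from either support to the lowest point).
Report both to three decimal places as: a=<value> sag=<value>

a=40.451 sag=19.656

seed: a₀ = √(S³/(24(L−S))) = √(76.835³/(24·12.083)) = 39.549922
iter 1: u=0.971367  f(a)=+5.830e-01  f'(a)=-6.707e-01  a ← 39.549922 − (+5.830e-01/-6.707e-01) = 40.419257
iter 2: u=0.950475  f(a)=+1.978e-02  f'(a)=-6.259e-01  a ← 40.419257 − (+1.978e-02/-6.259e-01) = 40.450857
iter 3: u=0.949733  f(a)=+2.453e-05  f'(a)=-6.243e-01  a ← 40.450857 − (+2.453e-05/-6.243e-01) = 40.450896
iter 4: u=0.949732  f(a)=+3.780e-11  f'(a)=-6.243e-01  a ← 40.450896 − (+3.780e-11/-6.243e-01) = 40.450896
iter 5: u=0.949732  f(a)=+1.421e-14  f'(a)=-6.243e-01  a ← 40.450896 − (+1.421e-14/-6.243e-01) = 40.450896
converged: |Δa| < 1e-12 after 5 iterations
sag = a·(cosh(S/(2a)) − 1) = 40.450896·(cosh(0.949732) − 1) = 19.656322
T_max/T_min = cosh(S/(2a)) = 1.485930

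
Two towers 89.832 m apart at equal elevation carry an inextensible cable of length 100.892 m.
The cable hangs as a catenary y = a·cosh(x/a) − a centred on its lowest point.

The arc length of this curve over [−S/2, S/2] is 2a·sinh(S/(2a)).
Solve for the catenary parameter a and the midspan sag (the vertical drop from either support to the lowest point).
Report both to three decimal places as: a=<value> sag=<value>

seed: a₀ = √(S³/(24(L−S))) = √(89.832³/(24·11.060)) = 52.259280
iter 1: u=0.859484  f(a)=+4.158e-01  f'(a)=-4.554e-01  a ← 52.259280 − (+4.158e-01/-4.554e-01) = 53.172295
iter 2: u=0.844726  f(a)=+1.115e-02  f'(a)=-4.313e-01  a ← 53.172295 − (+1.115e-02/-4.313e-01) = 53.198140
iter 3: u=0.844315  f(a)=+8.500e-06  f'(a)=-4.306e-01  a ← 53.198140 − (+8.500e-06/-4.306e-01) = 53.198160
iter 4: u=0.844315  f(a)=+4.960e-12  f'(a)=-4.306e-01  a ← 53.198160 − (+4.960e-12/-4.306e-01) = 53.198160
converged: |Δa| < 1e-12 after 4 iterations
sag = a·(cosh(S/(2a)) − 1) = 53.198160·(cosh(0.844315) − 1) = 20.115162
T_max/T_min = cosh(S/(2a)) = 1.378118

a=53.198 sag=20.115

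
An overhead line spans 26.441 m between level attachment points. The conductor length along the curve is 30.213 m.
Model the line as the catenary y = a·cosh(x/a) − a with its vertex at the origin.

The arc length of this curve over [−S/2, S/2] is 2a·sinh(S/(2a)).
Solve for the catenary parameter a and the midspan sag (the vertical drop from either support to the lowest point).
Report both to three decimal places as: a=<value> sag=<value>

seed: a₀ = √(S³/(24(L−S))) = √(26.441³/(24·3.772)) = 14.289774
iter 1: u=0.925172  f(a)=+1.648e-01  f'(a)=-5.745e-01  a ← 14.289774 − (+1.648e-01/-5.745e-01) = 14.576552
iter 2: u=0.906970  f(a)=+5.091e-03  f'(a)=-5.395e-01  a ← 14.576552 − (+5.091e-03/-5.395e-01) = 14.585987
iter 3: u=0.906384  f(a)=+5.203e-06  f'(a)=-5.384e-01  a ← 14.585987 − (+5.203e-06/-5.384e-01) = 14.585997
iter 4: u=0.906383  f(a)=+5.450e-12  f'(a)=-5.384e-01  a ← 14.585997 − (+5.450e-12/-5.384e-01) = 14.585997
converged: |Δa| < 1e-12 after 4 iterations
sag = a·(cosh(S/(2a)) − 1) = 14.585997·(cosh(0.906383) − 1) = 6.412995
T_max/T_min = cosh(S/(2a)) = 1.439668

a=14.586 sag=6.413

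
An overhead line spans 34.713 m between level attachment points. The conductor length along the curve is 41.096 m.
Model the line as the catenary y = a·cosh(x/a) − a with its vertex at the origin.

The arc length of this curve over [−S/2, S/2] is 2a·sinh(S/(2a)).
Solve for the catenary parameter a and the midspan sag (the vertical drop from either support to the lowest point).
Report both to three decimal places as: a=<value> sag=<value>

a=16.962 sag=9.683

seed: a₀ = √(S³/(24(L−S))) = √(34.713³/(24·6.383)) = 16.524190
iter 1: u=1.050369  f(a)=+3.615e-01  f'(a)=-8.612e-01  a ← 16.524190 − (+3.615e-01/-8.612e-01) = 16.943943
iter 2: u=1.024348  f(a)=+1.423e-02  f'(a)=-7.946e-01  a ← 16.943943 − (+1.423e-02/-7.946e-01) = 16.961855
iter 3: u=1.023267  f(a)=+2.407e-05  f'(a)=-7.919e-01  a ← 16.961855 − (+2.407e-05/-7.919e-01) = 16.961885
iter 4: u=1.023265  f(a)=+6.906e-11  f'(a)=-7.919e-01  a ← 16.961885 − (+6.906e-11/-7.919e-01) = 16.961885
iter 5: u=1.023265  f(a)=-7.105e-15  f'(a)=-7.919e-01  a ← 16.961885 − (-7.105e-15/-7.919e-01) = 16.961885
converged: |Δa| < 1e-12 after 5 iterations
sag = a·(cosh(S/(2a)) − 1) = 16.961885·(cosh(1.023265) − 1) = 9.682549
T_max/T_min = cosh(S/(2a)) = 1.570842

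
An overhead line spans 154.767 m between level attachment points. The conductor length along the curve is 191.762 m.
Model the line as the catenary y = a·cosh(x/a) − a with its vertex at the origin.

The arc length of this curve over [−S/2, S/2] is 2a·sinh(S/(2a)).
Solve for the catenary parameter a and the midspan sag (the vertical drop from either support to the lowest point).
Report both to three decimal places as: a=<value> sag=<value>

seed: a₀ = √(S³/(24(L−S))) = √(154.767³/(24·36.995)) = 64.616051
iter 1: u=1.197589  f(a)=+2.745e+00  f'(a)=-1.318e+00  a ← 64.616051 − (+2.745e+00/-1.318e+00) = 66.699129
iter 2: u=1.160188  f(a)=+1.383e-01  f'(a)=-1.188e+00  a ← 66.699129 − (+1.383e-01/-1.188e+00) = 66.815570
iter 3: u=1.158166  f(a)=+3.926e-04  f'(a)=-1.181e+00  a ← 66.815570 − (+3.926e-04/-1.181e+00) = 66.815902
iter 4: u=1.158160  f(a)=+3.181e-09  f'(a)=-1.181e+00  a ← 66.815902 − (+3.181e-09/-1.181e+00) = 66.815902
iter 5: u=1.158160  f(a)=+2.842e-14  f'(a)=-1.181e+00  a ← 66.815902 − (+2.842e-14/-1.181e+00) = 66.815902
converged: |Δa| < 1e-12 after 5 iterations
sag = a·(cosh(S/(2a)) − 1) = 66.815902·(cosh(1.158160) − 1) = 50.049537
T_max/T_min = cosh(S/(2a)) = 1.749066

a=66.816 sag=50.050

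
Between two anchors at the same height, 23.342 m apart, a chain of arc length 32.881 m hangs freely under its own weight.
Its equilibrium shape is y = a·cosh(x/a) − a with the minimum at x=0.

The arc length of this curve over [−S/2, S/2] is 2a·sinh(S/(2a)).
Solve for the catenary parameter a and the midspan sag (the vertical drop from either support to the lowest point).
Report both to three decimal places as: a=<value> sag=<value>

a=7.873 sag=10.355

seed: a₀ = √(S³/(24(L−S))) = √(23.342³/(24·9.539)) = 7.453325
iter 1: u=1.565878  f(a)=+1.240e+00  f'(a)=-3.245e+00  a ← 7.453325 − (+1.240e+00/-3.245e+00) = 7.835511
iter 2: u=1.489501  f(a)=+1.018e-01  f'(a)=-2.732e+00  a ← 7.835511 − (+1.018e-01/-2.732e+00) = 7.872758
iter 3: u=1.482454  f(a)=+8.208e-04  f'(a)=-2.688e+00  a ← 7.872758 − (+8.208e-04/-2.688e+00) = 7.873064
iter 4: u=1.482396  f(a)=+5.434e-08  f'(a)=-2.688e+00  a ← 7.873064 − (+5.434e-08/-2.688e+00) = 7.873064
iter 5: u=1.482396  f(a)=+0.000e+00  f'(a)=-2.688e+00  a ← 7.873064 − (+0.000e+00/-2.688e+00) = 7.873064
converged: |Δa| < 1e-12 after 5 iterations
sag = a·(cosh(S/(2a)) − 1) = 7.873064·(cosh(1.482396) − 1) = 10.355353
T_max/T_min = cosh(S/(2a)) = 2.315289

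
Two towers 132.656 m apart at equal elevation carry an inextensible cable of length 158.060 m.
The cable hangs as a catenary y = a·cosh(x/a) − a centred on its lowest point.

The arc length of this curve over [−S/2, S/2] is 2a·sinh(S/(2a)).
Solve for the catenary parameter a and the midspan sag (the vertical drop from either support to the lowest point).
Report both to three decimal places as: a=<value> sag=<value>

seed: a₀ = √(S³/(24(L−S))) = √(132.656³/(24·25.404)) = 61.877630
iter 1: u=1.071922  f(a)=+1.500e+00  f'(a)=-9.194e-01  a ← 61.877630 − (+1.500e+00/-9.194e-01) = 63.509177
iter 2: u=1.044385  f(a)=+6.138e-02  f'(a)=-8.456e-01  a ← 63.509177 − (+6.138e-02/-8.456e-01) = 63.581763
iter 3: u=1.043192  f(a)=+1.125e-04  f'(a)=-8.425e-01  a ← 63.581763 − (+1.125e-04/-8.425e-01) = 63.581897
iter 4: u=1.043190  f(a)=+3.791e-10  f'(a)=-8.425e-01  a ← 63.581897 − (+3.791e-10/-8.425e-01) = 63.581897
iter 5: u=1.043190  f(a)=+2.842e-14  f'(a)=-8.425e-01  a ← 63.581897 − (+2.842e-14/-8.425e-01) = 63.581897
converged: |Δa| < 1e-12 after 5 iterations
sag = a·(cosh(S/(2a)) − 1) = 63.581897·(cosh(1.043190) − 1) = 37.849846
T_max/T_min = cosh(S/(2a)) = 1.595293

a=63.582 sag=37.850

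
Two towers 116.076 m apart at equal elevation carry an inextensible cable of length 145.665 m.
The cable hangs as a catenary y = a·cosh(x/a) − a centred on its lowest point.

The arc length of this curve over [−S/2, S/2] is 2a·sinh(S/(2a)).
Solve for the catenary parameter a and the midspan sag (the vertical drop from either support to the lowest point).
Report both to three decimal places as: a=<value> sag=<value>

seed: a₀ = √(S³/(24(L−S))) = √(116.076³/(24·29.589)) = 46.929171
iter 1: u=1.236715  f(a)=+2.347e+00  f'(a)=-1.465e+00  a ← 46.929171 − (+2.347e+00/-1.465e+00) = 48.531493
iter 2: u=1.195883  f(a)=+1.256e-01  f'(a)=-1.312e+00  a ← 48.531493 − (+1.256e-01/-1.312e+00) = 48.627208
iter 3: u=1.193529  f(a)=+4.043e-04  f'(a)=-1.303e+00  a ← 48.627208 − (+4.043e-04/-1.303e+00) = 48.627518
iter 4: u=1.193522  f(a)=+4.222e-09  f'(a)=-1.303e+00  a ← 48.627518 − (+4.222e-09/-1.303e+00) = 48.627518
iter 5: u=1.193522  f(a)=+0.000e+00  f'(a)=-1.303e+00  a ← 48.627518 − (+0.000e+00/-1.303e+00) = 48.627518
converged: |Δa| < 1e-12 after 5 iterations
sag = a·(cosh(S/(2a)) − 1) = 48.627518·(cosh(1.193522) − 1) = 38.946500
T_max/T_min = cosh(S/(2a)) = 1.800915

a=48.628 sag=38.946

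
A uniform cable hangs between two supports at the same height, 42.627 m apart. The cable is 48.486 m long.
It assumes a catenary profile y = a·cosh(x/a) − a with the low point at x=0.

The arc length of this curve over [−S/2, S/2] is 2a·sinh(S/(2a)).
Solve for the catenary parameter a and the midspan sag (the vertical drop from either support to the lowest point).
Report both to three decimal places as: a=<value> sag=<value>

seed: a₀ = √(S³/(24(L−S))) = √(42.627³/(24·5.859)) = 23.469821
iter 1: u=0.908124  f(a)=+2.464e-01  f'(a)=-5.417e-01  a ← 23.469821 − (+2.464e-01/-5.417e-01) = 23.924681
iter 2: u=0.890858  f(a)=+7.345e-03  f'(a)=-5.098e-01  a ← 23.924681 − (+7.345e-03/-5.098e-01) = 23.939088
iter 3: u=0.890322  f(a)=+6.972e-06  f'(a)=-5.089e-01  a ← 23.939088 − (+6.972e-06/-5.089e-01) = 23.939102
iter 4: u=0.890322  f(a)=+6.303e-12  f'(a)=-5.089e-01  a ← 23.939102 − (+6.303e-12/-5.089e-01) = 23.939102
converged: |Δa| < 1e-12 after 4 iterations
sag = a·(cosh(S/(2a)) − 1) = 23.939102·(cosh(0.890322) − 1) = 10.131467
T_max/T_min = cosh(S/(2a)) = 1.423218

a=23.939 sag=10.131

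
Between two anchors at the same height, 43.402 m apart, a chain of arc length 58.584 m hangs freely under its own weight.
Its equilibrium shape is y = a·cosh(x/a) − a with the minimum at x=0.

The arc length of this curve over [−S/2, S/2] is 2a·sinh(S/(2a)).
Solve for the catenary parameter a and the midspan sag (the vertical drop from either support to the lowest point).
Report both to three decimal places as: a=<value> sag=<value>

seed: a₀ = √(S³/(24(L−S))) = √(43.402³/(24·15.182)) = 14.979403
iter 1: u=1.448723  f(a)=+1.675e+00  f'(a)=-2.486e+00  a ← 14.979403 − (+1.675e+00/-2.486e+00) = 15.653343
iter 2: u=1.386349  f(a)=+1.197e-01  f'(a)=-2.142e+00  a ← 15.653343 − (+1.197e-01/-2.142e+00) = 15.709218
iter 3: u=1.381418  f(a)=+7.149e-04  f'(a)=-2.117e+00  a ← 15.709218 − (+7.149e-04/-2.117e+00) = 15.709556
iter 4: u=1.381389  f(a)=+2.584e-08  f'(a)=-2.116e+00  a ← 15.709556 − (+2.584e-08/-2.116e+00) = 15.709556
iter 5: u=1.381389  f(a)=-7.105e-15  f'(a)=-2.116e+00  a ← 15.709556 − (-7.105e-15/-2.116e+00) = 15.709556
converged: |Δa| < 1e-12 after 5 iterations
sag = a·(cosh(S/(2a)) − 1) = 15.709556·(cosh(1.381389) − 1) = 17.529148
T_max/T_min = cosh(S/(2a)) = 2.115827

a=15.710 sag=17.529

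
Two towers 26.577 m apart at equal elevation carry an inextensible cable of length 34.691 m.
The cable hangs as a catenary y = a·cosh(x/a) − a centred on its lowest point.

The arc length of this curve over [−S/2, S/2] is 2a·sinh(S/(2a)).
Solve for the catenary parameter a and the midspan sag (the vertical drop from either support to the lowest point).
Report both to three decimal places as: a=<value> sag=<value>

a=10.240 sag=9.903

seed: a₀ = √(S³/(24(L−S))) = √(26.577³/(24·8.114)) = 9.818289
iter 1: u=1.353444  f(a)=+7.764e-01  f'(a)=-1.976e+00  a ← 9.818289 − (+7.764e-01/-1.976e+00) = 10.211193
iter 2: u=1.301366  f(a)=+4.904e-02  f'(a)=-1.734e+00  a ← 10.211193 − (+4.904e-02/-1.734e+00) = 10.239480
iter 3: u=1.297771  f(a)=+2.248e-04  f'(a)=-1.718e+00  a ← 10.239480 − (+2.248e-04/-1.718e+00) = 10.239610
iter 4: u=1.297754  f(a)=+4.772e-09  f'(a)=-1.718e+00  a ← 10.239610 − (+4.772e-09/-1.718e+00) = 10.239610
iter 5: u=1.297754  f(a)=-7.105e-15  f'(a)=-1.718e+00  a ← 10.239610 − (-7.105e-15/-1.718e+00) = 10.239610
converged: |Δa| < 1e-12 after 5 iterations
sag = a·(cosh(S/(2a)) − 1) = 10.239610·(cosh(1.297754) − 1) = 9.902782
T_max/T_min = cosh(S/(2a)) = 1.967105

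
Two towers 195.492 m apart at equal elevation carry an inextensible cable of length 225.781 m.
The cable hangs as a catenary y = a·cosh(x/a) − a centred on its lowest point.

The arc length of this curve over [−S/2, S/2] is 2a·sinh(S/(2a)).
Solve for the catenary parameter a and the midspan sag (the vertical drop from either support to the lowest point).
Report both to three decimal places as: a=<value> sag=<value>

seed: a₀ = √(S³/(24(L−S))) = √(195.492³/(24·30.289)) = 101.378391
iter 1: u=0.964170  f(a)=+1.439e+00  f'(a)=-6.550e-01  a ← 101.378391 − (+1.439e+00/-6.550e-01) = 103.576108
iter 2: u=0.943712  f(a)=+4.814e-02  f'(a)=-6.118e-01  a ← 103.576108 − (+4.814e-02/-6.118e-01) = 103.654788
iter 3: u=0.942996  f(a)=+5.797e-05  f'(a)=-6.103e-01  a ← 103.654788 − (+5.797e-05/-6.103e-01) = 103.654883
iter 4: u=0.942995  f(a)=+8.424e-11  f'(a)=-6.103e-01  a ← 103.654883 − (+8.424e-11/-6.103e-01) = 103.654883
iter 5: u=0.942995  f(a)=+2.842e-14  f'(a)=-6.103e-01  a ← 103.654883 − (+2.842e-14/-6.103e-01) = 103.654883
converged: |Δa| < 1e-12 after 5 iterations
sag = a·(cosh(S/(2a)) − 1) = 103.654883·(cosh(0.942995) − 1) = 49.605026
T_max/T_min = cosh(S/(2a)) = 1.478559

a=103.655 sag=49.605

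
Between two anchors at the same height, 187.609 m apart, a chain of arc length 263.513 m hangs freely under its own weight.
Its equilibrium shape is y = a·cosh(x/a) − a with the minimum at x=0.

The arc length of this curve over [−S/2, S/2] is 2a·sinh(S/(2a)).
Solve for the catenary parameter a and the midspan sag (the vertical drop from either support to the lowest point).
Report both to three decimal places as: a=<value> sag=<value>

a=63.566 sag=82.723

seed: a₀ = √(S³/(24(L−S))) = √(187.609³/(24·75.904)) = 60.206385
iter 1: u=1.558049  f(a)=+9.764e+00  f'(a)=-3.189e+00  a ← 60.206385 − (+9.764e+00/-3.189e+00) = 63.268018
iter 2: u=1.482653  f(a)=+7.942e-01  f'(a)=-2.690e+00  a ← 63.268018 − (+7.942e-01/-2.690e+00) = 63.563308
iter 3: u=1.475765  f(a)=+6.283e-03  f'(a)=-2.647e+00  a ← 63.563308 − (+6.283e-03/-2.647e+00) = 63.565682
iter 4: u=1.475710  f(a)=+4.001e-07  f'(a)=-2.647e+00  a ← 63.565682 − (+4.001e-07/-2.647e+00) = 63.565682
iter 5: u=1.475710  f(a)=+5.684e-14  f'(a)=-2.647e+00  a ← 63.565682 − (+5.684e-14/-2.647e+00) = 63.565682
converged: |Δa| < 1e-12 after 5 iterations
sag = a·(cosh(S/(2a)) − 1) = 63.565682·(cosh(1.475710) − 1) = 82.722975
T_max/T_min = cosh(S/(2a)) = 2.301378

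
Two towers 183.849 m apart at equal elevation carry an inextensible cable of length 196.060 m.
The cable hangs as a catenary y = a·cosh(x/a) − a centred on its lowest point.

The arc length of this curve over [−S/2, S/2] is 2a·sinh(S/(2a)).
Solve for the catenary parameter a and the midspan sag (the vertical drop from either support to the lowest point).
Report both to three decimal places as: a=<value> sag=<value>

seed: a₀ = √(S³/(24(L−S))) = √(183.849³/(24·12.211)) = 145.616528
iter 1: u=0.631278  f(a)=+2.456e-01  f'(a)=-1.745e-01  a ← 145.616528 − (+2.456e-01/-1.745e-01) = 147.024215
iter 2: u=0.625234  f(a)=+3.607e-03  f'(a)=-1.694e-01  a ← 147.024215 − (+3.607e-03/-1.694e-01) = 147.045510
iter 3: u=0.625143  f(a)=+8.038e-07  f'(a)=-1.693e-01  a ← 147.045510 − (+8.038e-07/-1.693e-01) = 147.045514
iter 4: u=0.625143  f(a)=+5.684e-14  f'(a)=-1.693e-01  a ← 147.045514 − (+5.684e-14/-1.693e-01) = 147.045514
converged: |Δa| < 1e-12 after 4 iterations
sag = a·(cosh(S/(2a)) − 1) = 147.045514·(cosh(0.625143) − 1) = 29.681009
T_max/T_min = cosh(S/(2a)) = 1.201849

a=147.046 sag=29.681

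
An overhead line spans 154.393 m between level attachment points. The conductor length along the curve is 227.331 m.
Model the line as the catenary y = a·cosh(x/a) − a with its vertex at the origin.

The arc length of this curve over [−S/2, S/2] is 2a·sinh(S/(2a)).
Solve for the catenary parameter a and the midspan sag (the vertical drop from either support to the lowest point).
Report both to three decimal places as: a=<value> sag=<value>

a=48.802 sag=74.897

seed: a₀ = √(S³/(24(L−S))) = √(154.393³/(24·72.938)) = 45.852061
iter 1: u=1.683599  f(a)=+1.106e+01  f'(a)=-4.179e+00  a ← 45.852061 − (+1.106e+01/-4.179e+00) = 48.499042
iter 2: u=1.591712  f(a)=+1.030e+00  f'(a)=-3.434e+00  a ← 48.499042 − (+1.030e+00/-3.434e+00) = 48.799060
iter 3: u=1.581926  f(a)=+1.096e-02  f'(a)=-3.361e+00  a ← 48.799060 − (+1.096e-02/-3.361e+00) = 48.802321
iter 4: u=1.581820  f(a)=+1.270e-06  f'(a)=-3.361e+00  a ← 48.802321 − (+1.270e-06/-3.361e+00) = 48.802322
iter 5: u=1.581820  f(a)=+2.842e-14  f'(a)=-3.361e+00  a ← 48.802322 − (+2.842e-14/-3.361e+00) = 48.802322
converged: |Δa| < 1e-12 after 5 iterations
sag = a·(cosh(S/(2a)) − 1) = 48.802322·(cosh(1.581820) − 1) = 74.896961
T_max/T_min = cosh(S/(2a)) = 2.534701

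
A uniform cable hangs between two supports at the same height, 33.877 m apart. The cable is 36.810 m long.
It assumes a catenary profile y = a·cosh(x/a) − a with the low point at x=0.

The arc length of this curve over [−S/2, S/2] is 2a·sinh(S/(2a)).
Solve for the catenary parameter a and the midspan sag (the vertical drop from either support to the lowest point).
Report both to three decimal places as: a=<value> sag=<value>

a=23.801 sag=6.286

seed: a₀ = √(S³/(24(L−S))) = √(33.877³/(24·2.933)) = 23.501510
iter 1: u=0.720741  f(a)=+7.713e-02  f'(a)=-2.628e-01  a ← 23.501510 − (+7.713e-02/-2.628e-01) = 23.794988
iter 2: u=0.711852  f(a)=+1.469e-03  f'(a)=-2.529e-01  a ← 23.794988 − (+1.469e-03/-2.529e-01) = 23.800795
iter 3: u=0.711678  f(a)=+5.553e-07  f'(a)=-2.527e-01  a ← 23.800795 − (+5.553e-07/-2.527e-01) = 23.800797
iter 4: u=0.711678  f(a)=+7.105e-14  f'(a)=-2.527e-01  a ← 23.800797 − (+7.105e-14/-2.527e-01) = 23.800797
converged: |Δa| < 1e-12 after 4 iterations
sag = a·(cosh(S/(2a)) − 1) = 23.800797·(cosh(0.711678) − 1) = 6.286110
T_max/T_min = cosh(S/(2a)) = 1.264113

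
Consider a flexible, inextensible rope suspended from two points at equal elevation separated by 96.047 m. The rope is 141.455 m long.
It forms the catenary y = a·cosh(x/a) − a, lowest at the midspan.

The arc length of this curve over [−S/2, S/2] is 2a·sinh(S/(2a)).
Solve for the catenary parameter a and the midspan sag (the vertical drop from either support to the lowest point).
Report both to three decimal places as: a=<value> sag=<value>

a=30.350 sag=46.615

seed: a₀ = √(S³/(24(L−S))) = √(96.047³/(24·45.408)) = 28.513721
iter 1: u=1.684224  f(a)=+6.893e+00  f'(a)=-4.185e+00  a ← 28.513721 − (+6.893e+00/-4.185e+00) = 30.160766
iter 2: u=1.592251  f(a)=+6.424e-01  f'(a)=-3.438e+00  a ← 30.160766 − (+6.424e-01/-3.438e+00) = 30.347592
iter 3: u=1.582448  f(a)=+6.845e-03  f'(a)=-3.365e+00  a ← 30.347592 − (+6.845e-03/-3.365e+00) = 30.349626
iter 4: u=1.582342  f(a)=+7.955e-07  f'(a)=-3.365e+00  a ← 30.349626 − (+7.955e-07/-3.365e+00) = 30.349626
iter 5: u=1.582342  f(a)=+0.000e+00  f'(a)=-3.365e+00  a ← 30.349626 − (+0.000e+00/-3.365e+00) = 30.349626
converged: |Δa| < 1e-12 after 5 iterations
sag = a·(cosh(S/(2a)) − 1) = 30.349626·(cosh(1.582342) − 1) = 46.614515
T_max/T_min = cosh(S/(2a)) = 2.535917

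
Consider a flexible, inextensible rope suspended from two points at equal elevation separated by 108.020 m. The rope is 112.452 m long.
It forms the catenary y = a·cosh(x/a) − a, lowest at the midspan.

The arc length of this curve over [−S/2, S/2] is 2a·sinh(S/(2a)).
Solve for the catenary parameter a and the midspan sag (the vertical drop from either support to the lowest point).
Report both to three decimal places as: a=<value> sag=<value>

a=109.519 sag=13.590

seed: a₀ = √(S³/(24(L−S))) = √(108.020³/(24·4.432)) = 108.855597
iter 1: u=0.496162  f(a)=+5.487e-02  f'(a)=-8.345e-02  a ← 108.855597 − (+5.487e-02/-8.345e-02) = 109.513149
iter 2: u=0.493183  f(a)=+5.012e-04  f'(a)=-8.193e-02  a ← 109.513149 − (+5.012e-04/-8.193e-02) = 109.519266
iter 3: u=0.493155  f(a)=+4.266e-08  f'(a)=-8.192e-02  a ← 109.519266 − (+4.266e-08/-8.192e-02) = 109.519267
iter 4: u=0.493155  f(a)=+2.842e-14  f'(a)=-8.192e-02  a ← 109.519267 − (+2.842e-14/-8.192e-02) = 109.519267
converged: |Δa| < 1e-12 after 4 iterations
sag = a·(cosh(S/(2a)) − 1) = 109.519267·(cosh(0.493155) − 1) = 13.589762
T_max/T_min = cosh(S/(2a)) = 1.124086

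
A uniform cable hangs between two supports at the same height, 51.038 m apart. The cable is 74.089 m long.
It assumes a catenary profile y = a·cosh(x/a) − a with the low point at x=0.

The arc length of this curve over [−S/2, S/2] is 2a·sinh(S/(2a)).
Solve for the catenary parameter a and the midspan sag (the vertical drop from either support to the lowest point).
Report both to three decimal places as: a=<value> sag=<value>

a=16.459 sag=24.077

seed: a₀ = √(S³/(24(L−S))) = √(51.038³/(24·23.051)) = 15.502080
iter 1: u=1.646166  f(a)=+3.333e+00  f'(a)=-3.862e+00  a ← 15.502080 − (+3.333e+00/-3.862e+00) = 16.365019
iter 2: u=1.559363  f(a)=+2.985e-01  f'(a)=-3.198e+00  a ← 16.365019 − (+2.985e-01/-3.198e+00) = 16.458351
iter 3: u=1.550520  f(a)=+2.916e-03  f'(a)=-3.136e+00  a ← 16.458351 − (+2.916e-03/-3.136e+00) = 16.459281
iter 4: u=1.550432  f(a)=+2.841e-07  f'(a)=-3.136e+00  a ← 16.459281 − (+2.841e-07/-3.136e+00) = 16.459281
iter 5: u=1.550432  f(a)=+0.000e+00  f'(a)=-3.136e+00  a ← 16.459281 − (+0.000e+00/-3.136e+00) = 16.459281
converged: |Δa| < 1e-12 after 5 iterations
sag = a·(cosh(S/(2a)) − 1) = 16.459281·(cosh(1.550432) − 1) = 24.077158
T_max/T_min = cosh(S/(2a)) = 2.462832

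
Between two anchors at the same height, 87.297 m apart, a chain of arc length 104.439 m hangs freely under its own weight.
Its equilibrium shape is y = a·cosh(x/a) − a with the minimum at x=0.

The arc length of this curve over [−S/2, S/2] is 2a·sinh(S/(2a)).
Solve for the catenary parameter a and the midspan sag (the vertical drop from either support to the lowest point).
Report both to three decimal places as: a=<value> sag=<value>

seed: a₀ = √(S³/(24(L−S))) = √(87.297³/(24·17.142)) = 40.212642
iter 1: u=1.085442  f(a)=+1.039e+00  f'(a)=-9.573e-01  a ← 40.212642 − (+1.039e+00/-9.573e-01) = 41.297547
iter 2: u=1.056927  f(a)=+4.352e-02  f'(a)=-8.786e-01  a ← 41.297547 − (+4.352e-02/-8.786e-01) = 41.347074
iter 3: u=1.055661  f(a)=+8.379e-05  f'(a)=-8.753e-01  a ← 41.347074 − (+8.379e-05/-8.753e-01) = 41.347169
iter 4: u=1.055659  f(a)=+3.120e-10  f'(a)=-8.752e-01  a ← 41.347169 − (+3.120e-10/-8.752e-01) = 41.347169
iter 5: u=1.055659  f(a)=+0.000e+00  f'(a)=-8.752e-01  a ← 41.347169 − (+0.000e+00/-8.752e-01) = 41.347169
converged: |Δa| < 1e-12 after 5 iterations
sag = a·(cosh(S/(2a)) − 1) = 41.347169·(cosh(1.055659) − 1) = 25.259622
T_max/T_min = cosh(S/(2a)) = 1.610915

a=41.347 sag=25.260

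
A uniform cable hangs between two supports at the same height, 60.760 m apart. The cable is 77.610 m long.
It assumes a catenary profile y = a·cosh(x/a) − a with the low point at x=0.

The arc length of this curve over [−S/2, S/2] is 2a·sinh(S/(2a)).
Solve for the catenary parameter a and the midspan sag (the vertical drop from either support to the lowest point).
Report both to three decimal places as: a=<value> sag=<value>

a=24.475 sag=21.404

seed: a₀ = √(S³/(24(L−S))) = √(60.760³/(24·16.850)) = 23.551636
iter 1: u=1.289932  f(a)=+1.459e+00  f'(a)=-1.684e+00  a ← 23.551636 − (+1.459e+00/-1.684e+00) = 24.418060
iter 2: u=1.244161  f(a)=+8.436e-02  f'(a)=-1.494e+00  a ← 24.418060 − (+8.436e-02/-1.494e+00) = 24.474526
iter 3: u=1.241291  f(a)=+3.205e-04  f'(a)=-1.483e+00  a ← 24.474526 − (+3.205e-04/-1.483e+00) = 24.474742
iter 4: u=1.241280  f(a)=+4.663e-09  f'(a)=-1.483e+00  a ← 24.474742 − (+4.663e-09/-1.483e+00) = 24.474742
iter 5: u=1.241280  f(a)=+0.000e+00  f'(a)=-1.483e+00  a ← 24.474742 − (+0.000e+00/-1.483e+00) = 24.474742
converged: |Δa| < 1e-12 after 5 iterations
sag = a·(cosh(S/(2a)) − 1) = 24.474742·(cosh(1.241280) − 1) = 21.403804
T_max/T_min = cosh(S/(2a)) = 1.874526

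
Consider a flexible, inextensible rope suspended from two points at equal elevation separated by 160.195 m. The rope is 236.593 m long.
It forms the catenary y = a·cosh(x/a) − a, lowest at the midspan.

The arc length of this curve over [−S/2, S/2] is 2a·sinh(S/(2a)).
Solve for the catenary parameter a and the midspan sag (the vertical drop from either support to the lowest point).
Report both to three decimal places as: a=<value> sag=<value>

seed: a₀ = √(S³/(24(L−S))) = √(160.195³/(24·76.398)) = 47.350745
iter 1: u=1.691578  f(a)=+1.171e+01  f'(a)=-4.250e+00  a ← 47.350745 − (+1.171e+01/-4.250e+00) = 50.105114
iter 2: u=1.598589  f(a)=+1.099e+00  f'(a)=-3.486e+00  a ← 50.105114 − (+1.099e+00/-3.486e+00) = 50.420394
iter 3: u=1.588593  f(a)=+1.191e-02  f'(a)=-3.411e+00  a ← 50.420394 − (+1.191e-02/-3.411e+00) = 50.423885
iter 4: u=1.588483  f(a)=+1.431e-06  f'(a)=-3.410e+00  a ← 50.423885 − (+1.431e-06/-3.410e+00) = 50.423886
iter 5: u=1.588483  f(a)=+5.684e-14  f'(a)=-3.410e+00  a ← 50.423886 − (+5.684e-14/-3.410e+00) = 50.423886
converged: |Δa| < 1e-12 after 5 iterations
sag = a·(cosh(S/(2a)) − 1) = 50.423886·(cosh(1.588483) − 1) = 78.170944
T_max/T_min = cosh(S/(2a)) = 2.550276

a=50.424 sag=78.171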